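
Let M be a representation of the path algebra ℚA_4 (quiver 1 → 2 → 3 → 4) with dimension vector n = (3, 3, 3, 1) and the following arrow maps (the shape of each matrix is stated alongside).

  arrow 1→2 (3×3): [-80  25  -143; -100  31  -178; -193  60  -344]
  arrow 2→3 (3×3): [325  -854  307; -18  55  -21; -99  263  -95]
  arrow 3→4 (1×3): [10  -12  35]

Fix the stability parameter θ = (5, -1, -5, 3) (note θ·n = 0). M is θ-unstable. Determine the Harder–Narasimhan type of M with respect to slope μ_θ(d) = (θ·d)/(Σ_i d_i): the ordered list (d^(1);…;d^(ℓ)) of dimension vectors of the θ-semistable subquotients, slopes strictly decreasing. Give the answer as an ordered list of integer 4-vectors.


Barcode: M ≅ I[1,3]^2, I[1,4]. HN layers by μ_θ (2 steps, strictly decreasing):
  μ^(1)=3; μ^(2)=-1/3

((0, 0, 0, 1); (3, 3, 3, 0))


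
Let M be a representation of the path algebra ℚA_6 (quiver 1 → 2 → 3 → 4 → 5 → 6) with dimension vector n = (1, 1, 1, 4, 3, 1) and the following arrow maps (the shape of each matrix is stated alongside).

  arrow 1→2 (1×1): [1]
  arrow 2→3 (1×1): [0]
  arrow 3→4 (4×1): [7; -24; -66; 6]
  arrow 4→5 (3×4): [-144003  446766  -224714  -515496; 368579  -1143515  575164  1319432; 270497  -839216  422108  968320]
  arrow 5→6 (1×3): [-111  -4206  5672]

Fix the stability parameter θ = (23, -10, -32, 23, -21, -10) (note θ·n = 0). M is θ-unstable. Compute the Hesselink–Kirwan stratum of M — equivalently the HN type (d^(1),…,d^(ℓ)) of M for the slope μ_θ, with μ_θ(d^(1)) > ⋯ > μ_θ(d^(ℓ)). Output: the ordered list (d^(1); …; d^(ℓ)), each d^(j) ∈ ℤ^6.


Interval decomposition of M: I[1,2], I[3,6], I[4,4], I[4,5]^2.
HN type (ℓ=5): μ^(1)=23; μ^(2)=13/2; μ^(3)=1; μ^(4)=-8/3; μ^(5)=-32

((0, 0, 0, 1, 0, 0); (1, 1, 0, 0, 0, 0); (0, 0, 0, 2, 2, 0); (0, 0, 0, 1, 1, 1); (0, 0, 1, 0, 0, 0))


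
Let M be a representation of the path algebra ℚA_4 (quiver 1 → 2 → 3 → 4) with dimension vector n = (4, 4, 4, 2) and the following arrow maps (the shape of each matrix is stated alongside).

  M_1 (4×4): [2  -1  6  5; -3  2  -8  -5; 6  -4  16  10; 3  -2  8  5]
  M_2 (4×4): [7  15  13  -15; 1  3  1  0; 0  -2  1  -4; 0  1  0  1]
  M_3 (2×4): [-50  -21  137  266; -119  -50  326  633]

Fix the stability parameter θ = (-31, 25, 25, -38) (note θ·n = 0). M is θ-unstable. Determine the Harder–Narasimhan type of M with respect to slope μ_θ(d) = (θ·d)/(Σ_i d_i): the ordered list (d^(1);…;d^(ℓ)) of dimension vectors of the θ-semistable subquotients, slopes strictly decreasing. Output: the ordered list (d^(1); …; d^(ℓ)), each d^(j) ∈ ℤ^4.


Interval decomposition of M: I[1,1]^2, I[1,4]^2, I[2,3]^2.
HN type (ℓ=3): μ^(1)=25; μ^(2)=4; μ^(3)=-31

((0, 2, 2, 0); (0, 2, 2, 2); (4, 0, 0, 0))


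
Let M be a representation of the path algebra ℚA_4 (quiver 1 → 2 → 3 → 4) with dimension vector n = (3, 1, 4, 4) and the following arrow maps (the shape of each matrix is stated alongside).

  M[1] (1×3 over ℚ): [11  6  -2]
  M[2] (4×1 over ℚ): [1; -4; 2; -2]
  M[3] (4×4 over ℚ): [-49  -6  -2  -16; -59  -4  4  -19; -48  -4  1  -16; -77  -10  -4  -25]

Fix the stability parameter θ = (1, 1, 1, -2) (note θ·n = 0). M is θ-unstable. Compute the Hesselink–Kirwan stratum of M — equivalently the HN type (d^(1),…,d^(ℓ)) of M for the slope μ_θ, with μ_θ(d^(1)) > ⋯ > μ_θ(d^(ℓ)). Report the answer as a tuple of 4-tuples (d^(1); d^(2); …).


Via rank(M_{q-1}∘⋯∘M_p): M ≅ I[1,1]^2, I[1,4], I[3,4]^3.
μ_θ-semistable layers: μ^(1)=1; μ^(2)=1/4; μ^(3)=-1/2

((2, 0, 0, 0); (1, 1, 1, 1); (0, 0, 3, 3))


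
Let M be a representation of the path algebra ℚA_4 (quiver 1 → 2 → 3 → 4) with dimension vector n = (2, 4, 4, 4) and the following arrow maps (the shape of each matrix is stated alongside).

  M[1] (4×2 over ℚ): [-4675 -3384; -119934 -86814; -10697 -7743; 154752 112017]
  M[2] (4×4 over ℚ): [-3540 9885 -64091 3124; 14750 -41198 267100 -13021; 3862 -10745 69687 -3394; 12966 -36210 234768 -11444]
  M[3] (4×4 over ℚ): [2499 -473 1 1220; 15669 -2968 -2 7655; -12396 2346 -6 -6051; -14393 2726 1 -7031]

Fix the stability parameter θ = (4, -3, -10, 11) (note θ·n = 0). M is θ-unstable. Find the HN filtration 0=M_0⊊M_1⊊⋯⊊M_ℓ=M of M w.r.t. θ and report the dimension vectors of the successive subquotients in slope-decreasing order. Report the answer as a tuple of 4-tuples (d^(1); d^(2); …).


Barcode: M ≅ I[1,4]^2, I[2,4]^2. HN layers by μ_θ (3 steps, strictly decreasing):
  μ^(1)=11; μ^(2)=-3; μ^(3)=-13/2

((0, 0, 0, 4); (2, 2, 2, 0); (0, 2, 2, 0))


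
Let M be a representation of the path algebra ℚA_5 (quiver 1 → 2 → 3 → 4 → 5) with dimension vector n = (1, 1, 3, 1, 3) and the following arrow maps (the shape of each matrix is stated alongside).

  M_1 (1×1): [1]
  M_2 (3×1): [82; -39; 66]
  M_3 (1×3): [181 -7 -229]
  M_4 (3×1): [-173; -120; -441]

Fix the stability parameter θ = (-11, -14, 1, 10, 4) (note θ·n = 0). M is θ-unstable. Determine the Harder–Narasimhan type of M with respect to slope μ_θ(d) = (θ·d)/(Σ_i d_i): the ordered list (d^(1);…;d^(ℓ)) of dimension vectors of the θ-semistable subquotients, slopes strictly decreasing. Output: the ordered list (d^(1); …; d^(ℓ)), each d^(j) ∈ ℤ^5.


Barcode: M ≅ I[1,5], I[3,3]^2, I[5,5]^2. HN layers by μ_θ (4 steps, strictly decreasing):
  μ^(1)=7; μ^(2)=4; μ^(3)=1; μ^(4)=-25/2

((0, 0, 0, 1, 1); (0, 0, 0, 0, 2); (0, 0, 3, 0, 0); (1, 1, 0, 0, 0))


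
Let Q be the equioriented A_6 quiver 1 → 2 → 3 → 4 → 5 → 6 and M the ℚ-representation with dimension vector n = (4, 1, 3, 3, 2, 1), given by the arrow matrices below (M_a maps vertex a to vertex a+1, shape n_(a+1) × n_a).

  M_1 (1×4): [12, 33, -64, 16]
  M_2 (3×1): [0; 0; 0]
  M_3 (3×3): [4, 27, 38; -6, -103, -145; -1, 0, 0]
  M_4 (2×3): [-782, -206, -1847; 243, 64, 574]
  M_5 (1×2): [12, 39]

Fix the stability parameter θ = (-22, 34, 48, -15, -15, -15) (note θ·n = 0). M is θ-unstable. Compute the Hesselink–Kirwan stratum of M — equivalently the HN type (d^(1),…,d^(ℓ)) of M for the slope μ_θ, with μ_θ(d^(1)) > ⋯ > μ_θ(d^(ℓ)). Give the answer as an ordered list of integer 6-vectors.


Via rank(M_{q-1}∘⋯∘M_p): M ≅ I[1,1]^3, I[1,2], I[3,4], I[3,5], I[3,6].
μ_θ-semistable layers: μ^(1)=34; μ^(2)=33/2; μ^(3)=6; μ^(4)=3/4; μ^(5)=-22

((0, 1, 0, 0, 0, 0); (0, 0, 1, 1, 0, 0); (0, 0, 1, 1, 1, 0); (0, 0, 1, 1, 1, 1); (4, 0, 0, 0, 0, 0))


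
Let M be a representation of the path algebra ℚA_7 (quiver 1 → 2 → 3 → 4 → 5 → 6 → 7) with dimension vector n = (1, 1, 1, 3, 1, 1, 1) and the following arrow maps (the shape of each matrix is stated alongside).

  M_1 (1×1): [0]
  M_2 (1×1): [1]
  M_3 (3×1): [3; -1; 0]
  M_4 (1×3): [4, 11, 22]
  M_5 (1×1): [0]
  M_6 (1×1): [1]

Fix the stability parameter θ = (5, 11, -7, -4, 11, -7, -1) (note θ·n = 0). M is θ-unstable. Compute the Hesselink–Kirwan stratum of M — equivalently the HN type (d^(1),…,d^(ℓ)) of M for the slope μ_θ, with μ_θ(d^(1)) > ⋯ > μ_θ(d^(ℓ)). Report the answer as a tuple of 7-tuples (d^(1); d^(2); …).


Via rank(M_{q-1}∘⋯∘M_p): M ≅ I[1,1], I[2,5], I[4,4]^2, I[6,7].
μ_θ-semistable layers: μ^(1)=11; μ^(2)=5; μ^(3)=0; μ^(4)=-1; μ^(5)=-4; μ^(6)=-7

((0, 0, 0, 0, 1, 0, 0); (1, 0, 0, 0, 0, 0, 0); (0, 1, 1, 1, 0, 0, 0); (0, 0, 0, 0, 0, 0, 1); (0, 0, 0, 2, 0, 0, 0); (0, 0, 0, 0, 0, 1, 0))


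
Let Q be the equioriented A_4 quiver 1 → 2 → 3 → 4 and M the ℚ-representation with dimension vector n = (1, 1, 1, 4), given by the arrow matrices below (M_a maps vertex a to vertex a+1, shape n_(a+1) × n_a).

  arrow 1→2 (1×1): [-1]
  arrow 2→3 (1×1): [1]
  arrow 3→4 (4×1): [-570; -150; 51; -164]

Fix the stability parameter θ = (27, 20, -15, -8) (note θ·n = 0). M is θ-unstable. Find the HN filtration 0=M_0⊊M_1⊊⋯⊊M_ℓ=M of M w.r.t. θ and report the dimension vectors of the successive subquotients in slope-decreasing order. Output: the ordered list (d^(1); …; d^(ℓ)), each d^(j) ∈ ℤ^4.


Barcode: M ≅ I[1,4], I[4,4]^3. HN layers by μ_θ (2 steps, strictly decreasing):
  μ^(1)=6; μ^(2)=-8

((1, 1, 1, 1); (0, 0, 0, 3))


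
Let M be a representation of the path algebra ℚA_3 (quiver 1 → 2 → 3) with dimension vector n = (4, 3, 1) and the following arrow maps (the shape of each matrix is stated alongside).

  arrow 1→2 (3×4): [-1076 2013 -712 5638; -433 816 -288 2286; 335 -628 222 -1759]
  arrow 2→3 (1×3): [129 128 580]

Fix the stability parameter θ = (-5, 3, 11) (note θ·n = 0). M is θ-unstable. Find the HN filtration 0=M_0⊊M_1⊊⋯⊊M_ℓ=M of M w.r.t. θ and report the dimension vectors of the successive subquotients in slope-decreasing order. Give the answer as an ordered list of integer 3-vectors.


Interval decomposition of M: I[1,1], I[1,2]^2, I[1,3].
HN type (ℓ=3): μ^(1)=11; μ^(2)=3; μ^(3)=-5

((0, 0, 1); (0, 3, 0); (4, 0, 0))


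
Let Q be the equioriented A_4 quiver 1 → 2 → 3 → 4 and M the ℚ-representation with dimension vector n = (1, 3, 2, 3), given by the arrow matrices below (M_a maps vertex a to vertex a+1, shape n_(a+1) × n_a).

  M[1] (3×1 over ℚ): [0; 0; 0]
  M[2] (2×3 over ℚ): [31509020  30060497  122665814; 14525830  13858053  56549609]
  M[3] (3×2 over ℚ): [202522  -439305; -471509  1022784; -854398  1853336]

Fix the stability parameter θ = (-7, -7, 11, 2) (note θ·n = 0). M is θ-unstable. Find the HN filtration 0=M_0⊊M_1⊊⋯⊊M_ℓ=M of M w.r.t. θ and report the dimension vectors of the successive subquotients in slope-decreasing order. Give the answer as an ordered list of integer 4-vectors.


Interval decomposition of M: I[1,1], I[2,2], I[2,4]^2, I[4,4].
HN type (ℓ=3): μ^(1)=13/2; μ^(2)=2; μ^(3)=-7

((0, 0, 2, 2); (0, 0, 0, 1); (1, 3, 0, 0))


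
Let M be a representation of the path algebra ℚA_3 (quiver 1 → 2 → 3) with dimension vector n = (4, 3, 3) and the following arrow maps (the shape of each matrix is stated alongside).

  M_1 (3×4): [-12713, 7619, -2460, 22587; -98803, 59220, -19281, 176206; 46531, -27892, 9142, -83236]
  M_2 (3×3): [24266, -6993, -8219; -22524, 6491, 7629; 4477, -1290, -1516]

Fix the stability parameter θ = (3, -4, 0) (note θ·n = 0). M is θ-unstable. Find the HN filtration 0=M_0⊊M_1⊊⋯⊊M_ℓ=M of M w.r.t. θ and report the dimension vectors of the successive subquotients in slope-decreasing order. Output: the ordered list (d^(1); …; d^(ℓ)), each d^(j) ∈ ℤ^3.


Interval decomposition of M: I[1,1], I[1,2], I[1,3]^2, I[3,3].
HN type (ℓ=3): μ^(1)=3; μ^(2)=0; μ^(3)=-1/2

((1, 0, 0); (0, 0, 3); (3, 3, 0))


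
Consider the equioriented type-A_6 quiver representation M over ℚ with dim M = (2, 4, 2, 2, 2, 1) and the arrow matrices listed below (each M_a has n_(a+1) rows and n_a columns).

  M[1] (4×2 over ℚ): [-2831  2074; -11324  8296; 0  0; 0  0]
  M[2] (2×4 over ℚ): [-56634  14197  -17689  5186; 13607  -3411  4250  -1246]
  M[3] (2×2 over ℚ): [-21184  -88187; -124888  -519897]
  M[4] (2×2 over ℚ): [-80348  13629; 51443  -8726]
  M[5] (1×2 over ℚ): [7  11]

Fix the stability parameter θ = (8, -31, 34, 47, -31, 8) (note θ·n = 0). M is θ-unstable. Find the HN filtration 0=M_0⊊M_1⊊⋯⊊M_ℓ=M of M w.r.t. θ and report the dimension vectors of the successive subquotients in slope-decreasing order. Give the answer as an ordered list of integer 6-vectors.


Barcode: M ≅ I[1,1], I[1,5], I[2,2]^2, I[2,6]. HN layers by μ_θ (5 steps, strictly decreasing):
  μ^(1)=50/3; μ^(2)=29/2; μ^(3)=8; μ^(4)=-23/2; μ^(5)=-31

((0, 0, 1, 1, 1, 0); (0, 0, 1, 1, 1, 1); (1, 0, 0, 0, 0, 0); (1, 1, 0, 0, 0, 0); (0, 3, 0, 0, 0, 0))


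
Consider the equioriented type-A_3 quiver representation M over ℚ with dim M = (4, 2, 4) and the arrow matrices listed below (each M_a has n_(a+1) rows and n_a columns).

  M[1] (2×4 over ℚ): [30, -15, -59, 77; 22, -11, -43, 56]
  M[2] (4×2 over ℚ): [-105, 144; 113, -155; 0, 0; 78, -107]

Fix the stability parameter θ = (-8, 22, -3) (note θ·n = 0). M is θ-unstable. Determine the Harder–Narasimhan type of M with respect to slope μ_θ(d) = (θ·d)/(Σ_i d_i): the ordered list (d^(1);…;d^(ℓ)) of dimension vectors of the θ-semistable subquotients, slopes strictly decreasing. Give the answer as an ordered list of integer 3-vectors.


Interval decomposition of M: I[1,1]^2, I[1,3]^2, I[3,3]^2.
HN type (ℓ=3): μ^(1)=19/2; μ^(2)=-3; μ^(3)=-8

((0, 2, 2); (0, 0, 2); (4, 0, 0))


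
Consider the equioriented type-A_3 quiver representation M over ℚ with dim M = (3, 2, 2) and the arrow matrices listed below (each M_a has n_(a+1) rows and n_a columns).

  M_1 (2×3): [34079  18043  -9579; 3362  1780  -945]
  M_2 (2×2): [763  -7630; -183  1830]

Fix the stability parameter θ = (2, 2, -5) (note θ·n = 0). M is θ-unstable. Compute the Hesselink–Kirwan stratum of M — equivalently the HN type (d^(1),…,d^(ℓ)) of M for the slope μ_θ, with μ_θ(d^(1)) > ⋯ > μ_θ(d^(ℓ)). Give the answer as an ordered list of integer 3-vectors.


Barcode: M ≅ I[1,1], I[1,2], I[1,3], I[3,3]. HN layers by μ_θ (3 steps, strictly decreasing):
  μ^(1)=2; μ^(2)=-1/3; μ^(3)=-5

((2, 1, 0); (1, 1, 1); (0, 0, 1))


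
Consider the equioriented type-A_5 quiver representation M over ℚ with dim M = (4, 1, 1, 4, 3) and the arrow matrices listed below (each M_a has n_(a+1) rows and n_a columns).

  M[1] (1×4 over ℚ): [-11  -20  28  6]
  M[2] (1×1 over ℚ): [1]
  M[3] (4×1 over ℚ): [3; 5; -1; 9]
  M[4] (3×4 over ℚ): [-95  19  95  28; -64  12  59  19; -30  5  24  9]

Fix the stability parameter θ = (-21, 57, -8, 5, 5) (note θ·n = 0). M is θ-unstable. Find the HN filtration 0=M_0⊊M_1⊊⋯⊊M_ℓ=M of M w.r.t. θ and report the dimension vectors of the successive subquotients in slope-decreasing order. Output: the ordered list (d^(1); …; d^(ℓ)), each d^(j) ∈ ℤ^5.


Interval decomposition of M: I[1,1]^3, I[1,5], I[4,4], I[4,5]^2.
HN type (ℓ=3): μ^(1)=59/4; μ^(2)=5; μ^(3)=-21

((0, 1, 1, 1, 1); (0, 0, 0, 3, 2); (4, 0, 0, 0, 0))


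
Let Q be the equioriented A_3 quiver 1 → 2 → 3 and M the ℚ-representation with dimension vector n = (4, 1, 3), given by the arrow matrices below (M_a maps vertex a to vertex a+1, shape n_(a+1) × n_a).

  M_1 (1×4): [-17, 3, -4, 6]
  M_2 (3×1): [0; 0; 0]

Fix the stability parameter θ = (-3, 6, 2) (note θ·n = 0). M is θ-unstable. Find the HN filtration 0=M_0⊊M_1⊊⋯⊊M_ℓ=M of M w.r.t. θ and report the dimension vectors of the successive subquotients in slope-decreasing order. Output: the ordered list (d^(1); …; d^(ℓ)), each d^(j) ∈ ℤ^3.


Barcode: M ≅ I[1,1]^3, I[1,2], I[3,3]^3. HN layers by μ_θ (3 steps, strictly decreasing):
  μ^(1)=6; μ^(2)=2; μ^(3)=-3

((0, 1, 0); (0, 0, 3); (4, 0, 0))


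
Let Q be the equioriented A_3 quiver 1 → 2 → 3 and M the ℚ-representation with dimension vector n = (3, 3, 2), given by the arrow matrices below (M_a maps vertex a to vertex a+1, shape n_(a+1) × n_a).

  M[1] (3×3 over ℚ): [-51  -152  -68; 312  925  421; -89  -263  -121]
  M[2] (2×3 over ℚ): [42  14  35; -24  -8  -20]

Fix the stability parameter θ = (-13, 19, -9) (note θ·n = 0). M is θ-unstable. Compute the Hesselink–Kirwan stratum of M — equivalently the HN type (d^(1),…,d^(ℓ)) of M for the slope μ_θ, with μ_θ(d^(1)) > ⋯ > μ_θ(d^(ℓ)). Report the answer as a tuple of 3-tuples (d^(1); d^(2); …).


Via rank(M_{q-1}∘⋯∘M_p): M ≅ I[1,2]^2, I[1,3], I[3,3].
μ_θ-semistable layers: μ^(1)=19; μ^(2)=5; μ^(3)=-9; μ^(4)=-13

((0, 2, 0); (0, 1, 1); (0, 0, 1); (3, 0, 0))


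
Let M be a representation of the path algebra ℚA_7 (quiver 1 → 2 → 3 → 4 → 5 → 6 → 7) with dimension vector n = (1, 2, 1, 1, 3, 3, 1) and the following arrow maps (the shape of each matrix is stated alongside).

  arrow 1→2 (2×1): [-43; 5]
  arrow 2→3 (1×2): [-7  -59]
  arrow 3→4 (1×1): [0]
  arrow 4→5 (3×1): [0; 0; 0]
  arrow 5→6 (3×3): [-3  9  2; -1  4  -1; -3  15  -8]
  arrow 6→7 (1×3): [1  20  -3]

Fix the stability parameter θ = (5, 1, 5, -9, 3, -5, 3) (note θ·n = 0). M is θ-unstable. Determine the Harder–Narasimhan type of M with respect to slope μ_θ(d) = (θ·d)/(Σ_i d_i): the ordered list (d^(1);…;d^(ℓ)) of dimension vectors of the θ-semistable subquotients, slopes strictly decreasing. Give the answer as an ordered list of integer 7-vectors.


Interval decomposition of M: I[1,3], I[2,2], I[4,4], I[5,5], I[5,6], I[5,7], I[6,6].
HN type (ℓ=6): μ^(1)=5; μ^(2)=3; μ^(3)=1; μ^(4)=-1; μ^(5)=-5; μ^(6)=-9

((0, 0, 1, 0, 0, 0, 0); (1, 1, 0, 0, 1, 0, 1); (0, 1, 0, 0, 0, 0, 0); (0, 0, 0, 0, 2, 2, 0); (0, 0, 0, 0, 0, 1, 0); (0, 0, 0, 1, 0, 0, 0))


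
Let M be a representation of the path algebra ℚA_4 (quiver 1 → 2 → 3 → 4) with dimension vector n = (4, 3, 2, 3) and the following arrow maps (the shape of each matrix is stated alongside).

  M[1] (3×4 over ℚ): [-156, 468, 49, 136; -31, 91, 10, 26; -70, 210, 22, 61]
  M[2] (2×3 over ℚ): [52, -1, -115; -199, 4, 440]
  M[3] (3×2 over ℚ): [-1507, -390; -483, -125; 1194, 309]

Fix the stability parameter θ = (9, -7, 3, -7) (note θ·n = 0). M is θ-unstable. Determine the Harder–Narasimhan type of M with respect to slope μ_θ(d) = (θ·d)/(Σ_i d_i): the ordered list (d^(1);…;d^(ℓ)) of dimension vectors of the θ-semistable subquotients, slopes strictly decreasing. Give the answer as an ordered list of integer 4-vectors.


Barcode: M ≅ I[1,1], I[1,2], I[1,4]^2, I[4,4]. HN layers by μ_θ (4 steps, strictly decreasing):
  μ^(1)=9; μ^(2)=1; μ^(3)=-1/2; μ^(4)=-7

((1, 0, 0, 0); (1, 1, 0, 0); (2, 2, 2, 2); (0, 0, 0, 1))


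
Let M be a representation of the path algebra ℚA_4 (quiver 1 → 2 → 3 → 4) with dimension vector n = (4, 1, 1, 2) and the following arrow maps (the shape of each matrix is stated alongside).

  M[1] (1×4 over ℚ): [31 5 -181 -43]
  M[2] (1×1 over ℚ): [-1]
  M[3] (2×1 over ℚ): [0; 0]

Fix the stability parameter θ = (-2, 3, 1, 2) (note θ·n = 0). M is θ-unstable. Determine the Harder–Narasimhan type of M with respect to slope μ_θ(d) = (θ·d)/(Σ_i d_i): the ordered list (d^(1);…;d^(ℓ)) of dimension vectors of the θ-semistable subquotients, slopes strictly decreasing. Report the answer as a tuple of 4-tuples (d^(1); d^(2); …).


Interval decomposition of M: I[1,1]^3, I[1,3], I[4,4]^2.
HN type (ℓ=2): μ^(1)=2; μ^(2)=-2

((0, 1, 1, 2); (4, 0, 0, 0))


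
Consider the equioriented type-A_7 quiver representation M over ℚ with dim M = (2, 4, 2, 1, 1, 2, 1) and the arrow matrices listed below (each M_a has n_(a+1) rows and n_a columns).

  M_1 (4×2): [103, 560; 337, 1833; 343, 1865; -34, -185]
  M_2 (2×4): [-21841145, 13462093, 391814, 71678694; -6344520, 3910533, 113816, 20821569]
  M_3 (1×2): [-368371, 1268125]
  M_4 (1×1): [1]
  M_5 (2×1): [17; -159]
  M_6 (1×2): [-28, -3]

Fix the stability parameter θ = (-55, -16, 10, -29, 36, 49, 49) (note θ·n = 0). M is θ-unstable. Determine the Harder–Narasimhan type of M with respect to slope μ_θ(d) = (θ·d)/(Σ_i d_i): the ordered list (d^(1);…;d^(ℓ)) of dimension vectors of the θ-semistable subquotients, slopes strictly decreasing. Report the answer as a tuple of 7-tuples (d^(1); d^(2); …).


Barcode: M ≅ I[1,3], I[1,7], I[2,2]^2, I[6,6]. HN layers by μ_θ (6 steps, strictly decreasing):
  μ^(1)=49; μ^(2)=36; μ^(3)=10; μ^(4)=-19/2; μ^(5)=-16; μ^(6)=-55

((0, 0, 0, 0, 0, 2, 1); (0, 0, 0, 0, 1, 0, 0); (0, 0, 1, 0, 0, 0, 0); (0, 0, 1, 1, 0, 0, 0); (0, 4, 0, 0, 0, 0, 0); (2, 0, 0, 0, 0, 0, 0))


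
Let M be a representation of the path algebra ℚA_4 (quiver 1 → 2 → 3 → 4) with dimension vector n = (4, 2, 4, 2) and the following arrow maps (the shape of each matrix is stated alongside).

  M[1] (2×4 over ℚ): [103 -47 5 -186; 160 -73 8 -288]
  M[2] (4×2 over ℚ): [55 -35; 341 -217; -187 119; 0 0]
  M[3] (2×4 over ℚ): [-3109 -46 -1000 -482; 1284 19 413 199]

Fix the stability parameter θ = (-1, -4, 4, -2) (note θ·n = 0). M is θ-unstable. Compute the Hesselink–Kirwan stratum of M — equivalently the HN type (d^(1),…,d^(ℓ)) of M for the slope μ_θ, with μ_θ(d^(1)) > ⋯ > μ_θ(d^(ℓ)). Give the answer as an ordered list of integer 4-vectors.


Via rank(M_{q-1}∘⋯∘M_p): M ≅ I[1,1]^2, I[1,2], I[1,4], I[3,3]^2, I[3,4].
μ_θ-semistable layers: μ^(1)=4; μ^(2)=1; μ^(3)=-1; μ^(4)=-5/2

((0, 0, 2, 0); (0, 0, 2, 2); (2, 0, 0, 0); (2, 2, 0, 0))


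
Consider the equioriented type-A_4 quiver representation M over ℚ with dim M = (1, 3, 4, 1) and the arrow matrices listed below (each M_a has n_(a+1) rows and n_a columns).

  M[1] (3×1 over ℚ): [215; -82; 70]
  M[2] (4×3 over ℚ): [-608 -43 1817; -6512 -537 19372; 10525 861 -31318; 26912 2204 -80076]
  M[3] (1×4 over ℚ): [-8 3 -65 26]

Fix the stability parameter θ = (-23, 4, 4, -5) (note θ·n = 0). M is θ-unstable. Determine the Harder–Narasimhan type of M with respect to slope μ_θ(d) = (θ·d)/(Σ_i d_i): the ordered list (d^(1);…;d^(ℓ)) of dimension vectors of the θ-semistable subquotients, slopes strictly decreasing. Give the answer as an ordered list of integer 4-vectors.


Barcode: M ≅ I[1,4], I[2,3]^2, I[3,3]. HN layers by μ_θ (3 steps, strictly decreasing):
  μ^(1)=4; μ^(2)=1; μ^(3)=-23

((0, 2, 3, 0); (0, 1, 1, 1); (1, 0, 0, 0))


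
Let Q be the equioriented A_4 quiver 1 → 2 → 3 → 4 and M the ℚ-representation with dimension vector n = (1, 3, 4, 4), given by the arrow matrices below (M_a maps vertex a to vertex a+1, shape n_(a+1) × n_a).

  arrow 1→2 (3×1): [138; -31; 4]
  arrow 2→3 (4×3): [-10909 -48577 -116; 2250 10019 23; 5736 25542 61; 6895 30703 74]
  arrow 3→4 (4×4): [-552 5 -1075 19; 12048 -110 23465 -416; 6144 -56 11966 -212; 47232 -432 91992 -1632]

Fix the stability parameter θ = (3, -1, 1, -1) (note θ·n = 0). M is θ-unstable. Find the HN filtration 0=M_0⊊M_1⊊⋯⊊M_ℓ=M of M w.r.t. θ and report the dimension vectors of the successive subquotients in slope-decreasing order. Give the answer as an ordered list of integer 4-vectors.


Via rank(M_{q-1}∘⋯∘M_p): M ≅ I[1,3], I[2,4]^2, I[3,3], I[4,4]^2.
μ_θ-semistable layers: μ^(1)=1; μ^(2)=0; μ^(3)=-1

((1, 1, 2, 0); (0, 0, 2, 2); (0, 2, 0, 2))


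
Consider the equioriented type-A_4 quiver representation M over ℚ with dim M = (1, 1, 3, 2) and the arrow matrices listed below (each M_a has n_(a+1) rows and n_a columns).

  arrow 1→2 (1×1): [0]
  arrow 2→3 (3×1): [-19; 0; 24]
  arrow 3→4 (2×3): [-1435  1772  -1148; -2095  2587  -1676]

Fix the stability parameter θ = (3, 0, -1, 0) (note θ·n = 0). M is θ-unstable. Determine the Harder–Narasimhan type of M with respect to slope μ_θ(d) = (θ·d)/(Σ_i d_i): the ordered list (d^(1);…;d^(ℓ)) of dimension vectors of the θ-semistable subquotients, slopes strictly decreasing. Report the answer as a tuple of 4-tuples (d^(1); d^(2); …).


Interval decomposition of M: I[1,1], I[2,4], I[3,3], I[3,4].
HN type (ℓ=4): μ^(1)=3; μ^(2)=0; μ^(3)=-1/2; μ^(4)=-1

((1, 0, 0, 0); (0, 0, 0, 2); (0, 1, 1, 0); (0, 0, 2, 0))


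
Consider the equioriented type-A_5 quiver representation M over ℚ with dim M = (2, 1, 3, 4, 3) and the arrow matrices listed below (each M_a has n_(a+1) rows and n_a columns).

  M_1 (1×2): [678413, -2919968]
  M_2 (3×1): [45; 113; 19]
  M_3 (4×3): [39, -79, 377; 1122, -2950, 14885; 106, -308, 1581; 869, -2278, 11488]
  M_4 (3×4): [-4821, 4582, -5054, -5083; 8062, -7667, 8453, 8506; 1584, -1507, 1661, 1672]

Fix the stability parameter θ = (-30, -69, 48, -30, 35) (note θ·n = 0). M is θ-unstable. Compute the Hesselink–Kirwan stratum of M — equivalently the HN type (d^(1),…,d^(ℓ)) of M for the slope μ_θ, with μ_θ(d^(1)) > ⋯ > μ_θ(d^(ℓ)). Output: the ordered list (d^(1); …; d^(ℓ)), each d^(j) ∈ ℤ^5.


Via rank(M_{q-1}∘⋯∘M_p): M ≅ I[1,1], I[1,4], I[3,4], I[3,5], I[4,5], I[5,5].
μ_θ-semistable layers: μ^(1)=35; μ^(2)=9; μ^(3)=-30; μ^(4)=-99/2

((0, 0, 0, 0, 3); (0, 0, 3, 3, 0); (1, 0, 0, 1, 0); (1, 1, 0, 0, 0))


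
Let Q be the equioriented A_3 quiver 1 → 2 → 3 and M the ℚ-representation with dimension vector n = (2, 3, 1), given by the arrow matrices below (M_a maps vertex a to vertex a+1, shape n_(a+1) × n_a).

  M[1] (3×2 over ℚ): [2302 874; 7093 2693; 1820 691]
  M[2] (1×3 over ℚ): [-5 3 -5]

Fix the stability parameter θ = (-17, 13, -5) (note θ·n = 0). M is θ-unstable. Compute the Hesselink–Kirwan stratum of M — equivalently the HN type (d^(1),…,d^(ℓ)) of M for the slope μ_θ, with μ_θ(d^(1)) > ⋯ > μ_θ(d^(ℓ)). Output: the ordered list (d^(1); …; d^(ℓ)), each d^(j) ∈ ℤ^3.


Interval decomposition of M: I[1,2], I[1,3], I[2,2].
HN type (ℓ=3): μ^(1)=13; μ^(2)=4; μ^(3)=-17

((0, 2, 0); (0, 1, 1); (2, 0, 0))


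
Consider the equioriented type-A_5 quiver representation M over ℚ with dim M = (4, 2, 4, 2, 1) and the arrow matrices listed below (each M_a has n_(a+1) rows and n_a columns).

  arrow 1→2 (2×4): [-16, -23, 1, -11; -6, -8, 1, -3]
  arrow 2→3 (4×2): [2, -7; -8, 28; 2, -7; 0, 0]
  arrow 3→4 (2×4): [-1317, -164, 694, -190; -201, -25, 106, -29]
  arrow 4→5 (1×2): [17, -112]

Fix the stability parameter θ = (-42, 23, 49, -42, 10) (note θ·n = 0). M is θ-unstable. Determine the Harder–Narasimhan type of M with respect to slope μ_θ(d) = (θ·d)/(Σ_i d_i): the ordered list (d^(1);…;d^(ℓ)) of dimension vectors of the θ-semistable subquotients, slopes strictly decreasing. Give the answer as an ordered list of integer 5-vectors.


Interval decomposition of M: I[1,1]^2, I[1,2], I[1,5], I[3,3]^2, I[3,4].
HN type (ℓ=5): μ^(1)=49; μ^(2)=23; μ^(3)=10; μ^(4)=7/2; μ^(5)=-42

((0, 0, 2, 0, 0); (0, 1, 0, 0, 0); (0, 1, 1, 1, 1); (0, 0, 1, 1, 0); (4, 0, 0, 0, 0))


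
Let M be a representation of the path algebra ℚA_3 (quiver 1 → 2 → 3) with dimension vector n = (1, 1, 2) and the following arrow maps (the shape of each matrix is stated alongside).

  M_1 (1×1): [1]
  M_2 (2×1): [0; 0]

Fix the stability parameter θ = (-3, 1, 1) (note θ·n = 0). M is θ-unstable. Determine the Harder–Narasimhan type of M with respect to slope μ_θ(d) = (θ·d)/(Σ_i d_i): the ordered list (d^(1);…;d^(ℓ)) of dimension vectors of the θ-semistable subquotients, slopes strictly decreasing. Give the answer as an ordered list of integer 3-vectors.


Via rank(M_{q-1}∘⋯∘M_p): M ≅ I[1,2], I[3,3]^2.
μ_θ-semistable layers: μ^(1)=1; μ^(2)=-3

((0, 1, 2); (1, 0, 0))


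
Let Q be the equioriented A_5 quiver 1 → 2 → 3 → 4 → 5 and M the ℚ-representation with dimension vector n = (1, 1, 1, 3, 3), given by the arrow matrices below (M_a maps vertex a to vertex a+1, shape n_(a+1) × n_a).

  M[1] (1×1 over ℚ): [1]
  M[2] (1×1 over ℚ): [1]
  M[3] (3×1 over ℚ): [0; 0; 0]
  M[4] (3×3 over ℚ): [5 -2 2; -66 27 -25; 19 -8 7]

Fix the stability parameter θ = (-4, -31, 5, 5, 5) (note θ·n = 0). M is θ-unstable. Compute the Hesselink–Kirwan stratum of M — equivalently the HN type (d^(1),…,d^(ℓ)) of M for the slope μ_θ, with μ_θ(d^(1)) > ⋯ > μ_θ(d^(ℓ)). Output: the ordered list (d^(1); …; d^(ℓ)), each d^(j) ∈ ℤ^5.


Barcode: M ≅ I[1,3], I[4,5]^3. HN layers by μ_θ (2 steps, strictly decreasing):
  μ^(1)=5; μ^(2)=-35/2

((0, 0, 1, 3, 3); (1, 1, 0, 0, 0))


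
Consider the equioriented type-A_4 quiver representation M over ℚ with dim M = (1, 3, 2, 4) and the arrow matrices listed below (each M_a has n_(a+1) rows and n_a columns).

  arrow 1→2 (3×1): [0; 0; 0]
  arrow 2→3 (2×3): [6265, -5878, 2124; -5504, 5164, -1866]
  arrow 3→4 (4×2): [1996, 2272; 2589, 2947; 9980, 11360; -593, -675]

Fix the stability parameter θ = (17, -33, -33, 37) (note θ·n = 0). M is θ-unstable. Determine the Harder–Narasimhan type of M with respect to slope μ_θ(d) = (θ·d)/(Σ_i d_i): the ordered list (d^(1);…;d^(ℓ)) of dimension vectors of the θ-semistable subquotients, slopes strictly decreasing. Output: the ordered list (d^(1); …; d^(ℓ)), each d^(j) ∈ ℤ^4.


Barcode: M ≅ I[1,1], I[2,2], I[2,4]^2, I[4,4]^2. HN layers by μ_θ (3 steps, strictly decreasing):
  μ^(1)=37; μ^(2)=17; μ^(3)=-33

((0, 0, 0, 4); (1, 0, 0, 0); (0, 3, 2, 0))


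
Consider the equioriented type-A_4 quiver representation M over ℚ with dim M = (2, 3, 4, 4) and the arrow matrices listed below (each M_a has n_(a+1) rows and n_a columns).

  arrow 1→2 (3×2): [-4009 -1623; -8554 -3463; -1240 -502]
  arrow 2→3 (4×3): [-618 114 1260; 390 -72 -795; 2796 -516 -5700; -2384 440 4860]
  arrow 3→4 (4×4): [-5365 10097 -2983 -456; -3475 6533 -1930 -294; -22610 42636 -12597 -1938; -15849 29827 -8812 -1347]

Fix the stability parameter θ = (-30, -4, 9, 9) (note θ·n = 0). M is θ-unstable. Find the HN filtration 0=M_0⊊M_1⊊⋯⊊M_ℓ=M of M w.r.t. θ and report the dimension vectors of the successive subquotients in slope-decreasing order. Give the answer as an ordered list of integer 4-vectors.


Interval decomposition of M: I[1,2], I[1,3], I[2,4], I[3,4]^2, I[4,4].
HN type (ℓ=3): μ^(1)=9; μ^(2)=-4; μ^(3)=-30

((0, 0, 4, 4); (0, 3, 0, 0); (2, 0, 0, 0))


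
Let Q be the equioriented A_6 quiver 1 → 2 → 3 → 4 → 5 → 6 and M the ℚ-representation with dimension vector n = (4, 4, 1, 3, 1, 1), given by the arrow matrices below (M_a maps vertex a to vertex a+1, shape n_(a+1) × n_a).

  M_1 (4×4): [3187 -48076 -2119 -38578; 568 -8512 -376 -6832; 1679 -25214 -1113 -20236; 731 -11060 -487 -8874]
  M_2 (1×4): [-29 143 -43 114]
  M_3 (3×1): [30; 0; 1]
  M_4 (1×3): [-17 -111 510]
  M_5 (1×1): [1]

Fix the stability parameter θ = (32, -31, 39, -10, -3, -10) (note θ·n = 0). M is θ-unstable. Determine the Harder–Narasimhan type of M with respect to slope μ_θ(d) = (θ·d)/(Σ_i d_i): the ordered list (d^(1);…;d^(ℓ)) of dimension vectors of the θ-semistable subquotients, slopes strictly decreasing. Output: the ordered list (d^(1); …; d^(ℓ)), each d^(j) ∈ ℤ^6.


Barcode: M ≅ I[1,1]^2, I[1,2], I[1,4], I[2,2]^2, I[4,4], I[4,6]. HN layers by μ_θ (6 steps, strictly decreasing):
  μ^(1)=32; μ^(2)=29/2; μ^(3)=1/2; μ^(4)=-13/2; μ^(5)=-10; μ^(6)=-31

((2, 0, 0, 0, 0, 0); (0, 0, 1, 1, 0, 0); (2, 2, 0, 0, 0, 0); (0, 0, 0, 0, 1, 1); (0, 0, 0, 2, 0, 0); (0, 2, 0, 0, 0, 0))


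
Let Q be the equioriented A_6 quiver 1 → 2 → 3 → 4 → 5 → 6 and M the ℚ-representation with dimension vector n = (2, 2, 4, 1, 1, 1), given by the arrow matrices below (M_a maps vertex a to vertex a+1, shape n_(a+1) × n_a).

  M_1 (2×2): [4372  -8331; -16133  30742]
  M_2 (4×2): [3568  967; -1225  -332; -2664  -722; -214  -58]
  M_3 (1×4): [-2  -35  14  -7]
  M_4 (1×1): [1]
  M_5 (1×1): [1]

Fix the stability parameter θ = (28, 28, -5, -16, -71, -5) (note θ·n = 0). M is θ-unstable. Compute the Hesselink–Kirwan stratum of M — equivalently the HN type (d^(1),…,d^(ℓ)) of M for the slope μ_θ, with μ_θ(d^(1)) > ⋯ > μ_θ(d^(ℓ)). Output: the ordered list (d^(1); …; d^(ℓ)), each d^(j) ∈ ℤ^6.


Via rank(M_{q-1}∘⋯∘M_p): M ≅ I[1,3], I[1,6], I[3,3]^2.
μ_θ-semistable layers: μ^(1)=17; μ^(2)=-5; μ^(3)=-36/5

((1, 1, 1, 0, 0, 0); (0, 0, 2, 0, 0, 1); (1, 1, 1, 1, 1, 0))


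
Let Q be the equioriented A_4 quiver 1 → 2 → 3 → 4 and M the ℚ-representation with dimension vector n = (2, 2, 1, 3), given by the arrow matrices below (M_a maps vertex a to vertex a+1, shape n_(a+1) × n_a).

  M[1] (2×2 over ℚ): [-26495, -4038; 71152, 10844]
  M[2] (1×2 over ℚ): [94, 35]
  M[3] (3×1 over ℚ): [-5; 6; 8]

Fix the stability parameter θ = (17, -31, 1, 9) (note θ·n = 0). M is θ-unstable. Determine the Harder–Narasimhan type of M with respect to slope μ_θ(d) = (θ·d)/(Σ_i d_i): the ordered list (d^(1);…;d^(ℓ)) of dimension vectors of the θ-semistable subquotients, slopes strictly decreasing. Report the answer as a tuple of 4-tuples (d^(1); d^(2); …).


Interval decomposition of M: I[1,2], I[1,4], I[4,4]^2.
HN type (ℓ=3): μ^(1)=9; μ^(2)=1; μ^(3)=-7

((0, 0, 0, 3); (0, 0, 1, 0); (2, 2, 0, 0))


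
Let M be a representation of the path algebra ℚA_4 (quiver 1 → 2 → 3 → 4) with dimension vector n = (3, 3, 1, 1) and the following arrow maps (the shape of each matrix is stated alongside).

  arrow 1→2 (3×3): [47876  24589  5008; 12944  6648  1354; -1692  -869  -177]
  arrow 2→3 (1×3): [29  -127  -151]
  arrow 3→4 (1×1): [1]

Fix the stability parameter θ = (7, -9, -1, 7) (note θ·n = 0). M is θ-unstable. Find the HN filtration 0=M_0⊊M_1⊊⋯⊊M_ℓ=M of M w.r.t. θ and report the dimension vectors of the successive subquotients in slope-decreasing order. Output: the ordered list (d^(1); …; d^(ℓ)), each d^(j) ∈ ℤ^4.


Barcode: M ≅ I[1,1], I[1,2], I[1,4], I[2,2]. HN layers by μ_θ (3 steps, strictly decreasing):
  μ^(1)=7; μ^(2)=-1; μ^(3)=-9

((1, 0, 0, 1); (2, 2, 1, 0); (0, 1, 0, 0))


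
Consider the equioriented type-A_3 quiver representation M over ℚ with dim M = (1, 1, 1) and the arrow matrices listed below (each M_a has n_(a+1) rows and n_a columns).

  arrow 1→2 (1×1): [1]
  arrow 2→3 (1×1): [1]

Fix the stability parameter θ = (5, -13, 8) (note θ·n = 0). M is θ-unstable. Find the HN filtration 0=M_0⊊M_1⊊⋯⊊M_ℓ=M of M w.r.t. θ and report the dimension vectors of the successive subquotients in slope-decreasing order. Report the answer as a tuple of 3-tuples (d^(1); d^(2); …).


Via rank(M_{q-1}∘⋯∘M_p): M ≅ I[1,3].
μ_θ-semistable layers: μ^(1)=8; μ^(2)=-4

((0, 0, 1); (1, 1, 0))


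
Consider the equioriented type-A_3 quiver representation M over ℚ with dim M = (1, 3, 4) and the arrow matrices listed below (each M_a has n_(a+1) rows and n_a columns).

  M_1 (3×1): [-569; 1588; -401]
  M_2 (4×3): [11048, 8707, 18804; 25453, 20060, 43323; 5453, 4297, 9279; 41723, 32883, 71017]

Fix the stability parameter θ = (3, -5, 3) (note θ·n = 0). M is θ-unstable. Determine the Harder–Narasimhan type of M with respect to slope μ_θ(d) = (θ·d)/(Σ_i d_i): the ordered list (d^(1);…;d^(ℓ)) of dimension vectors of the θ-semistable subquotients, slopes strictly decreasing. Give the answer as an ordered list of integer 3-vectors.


Barcode: M ≅ I[1,2], I[2,3]^2, I[3,3]^2. HN layers by μ_θ (3 steps, strictly decreasing):
  μ^(1)=3; μ^(2)=-1; μ^(3)=-5

((0, 0, 4); (1, 1, 0); (0, 2, 0))


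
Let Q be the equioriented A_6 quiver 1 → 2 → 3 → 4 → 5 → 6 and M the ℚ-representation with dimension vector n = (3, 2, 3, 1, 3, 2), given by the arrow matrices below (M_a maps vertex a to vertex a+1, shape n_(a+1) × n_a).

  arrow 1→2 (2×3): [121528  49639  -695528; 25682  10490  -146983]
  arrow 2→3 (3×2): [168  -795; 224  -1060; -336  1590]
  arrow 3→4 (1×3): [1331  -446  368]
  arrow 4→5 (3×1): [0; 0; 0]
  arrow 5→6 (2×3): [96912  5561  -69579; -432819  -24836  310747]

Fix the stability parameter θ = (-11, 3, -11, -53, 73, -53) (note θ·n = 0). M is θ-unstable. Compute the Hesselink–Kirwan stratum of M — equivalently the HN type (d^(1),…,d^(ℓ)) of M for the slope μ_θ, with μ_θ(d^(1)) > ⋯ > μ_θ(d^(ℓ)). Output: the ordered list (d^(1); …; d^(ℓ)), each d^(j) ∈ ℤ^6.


Via rank(M_{q-1}∘⋯∘M_p): M ≅ I[1,1], I[1,2], I[1,4], I[3,3]^2, I[5,5], I[5,6]^2.
μ_θ-semistable layers: μ^(1)=73; μ^(2)=10; μ^(3)=3; μ^(4)=-11; μ^(5)=-18

((0, 0, 0, 0, 1, 0); (0, 0, 0, 0, 2, 2); (0, 1, 0, 0, 0, 0); (2, 0, 2, 0, 0, 0); (1, 1, 1, 1, 0, 0))


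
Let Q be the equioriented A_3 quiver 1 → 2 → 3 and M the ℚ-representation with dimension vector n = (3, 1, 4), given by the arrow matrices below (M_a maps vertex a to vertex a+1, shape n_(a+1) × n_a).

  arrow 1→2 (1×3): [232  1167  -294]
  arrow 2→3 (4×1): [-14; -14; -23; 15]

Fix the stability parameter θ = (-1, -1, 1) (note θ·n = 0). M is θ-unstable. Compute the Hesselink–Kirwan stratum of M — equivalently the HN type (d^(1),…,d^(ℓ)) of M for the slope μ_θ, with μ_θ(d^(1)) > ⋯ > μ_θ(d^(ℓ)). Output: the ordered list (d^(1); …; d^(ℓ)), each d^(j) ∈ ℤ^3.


Barcode: M ≅ I[1,1]^2, I[1,3], I[3,3]^3. HN layers by μ_θ (2 steps, strictly decreasing):
  μ^(1)=1; μ^(2)=-1

((0, 0, 4); (3, 1, 0))


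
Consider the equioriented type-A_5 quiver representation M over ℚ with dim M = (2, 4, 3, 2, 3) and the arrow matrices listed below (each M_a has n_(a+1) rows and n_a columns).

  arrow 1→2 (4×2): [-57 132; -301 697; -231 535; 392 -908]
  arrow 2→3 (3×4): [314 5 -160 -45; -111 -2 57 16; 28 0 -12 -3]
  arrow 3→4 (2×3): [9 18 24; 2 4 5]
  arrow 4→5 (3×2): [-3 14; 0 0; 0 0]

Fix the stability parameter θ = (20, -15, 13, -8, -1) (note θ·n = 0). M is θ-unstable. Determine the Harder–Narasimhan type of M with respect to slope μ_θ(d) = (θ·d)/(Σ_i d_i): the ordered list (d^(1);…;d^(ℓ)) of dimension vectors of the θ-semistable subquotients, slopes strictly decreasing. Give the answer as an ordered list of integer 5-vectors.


Barcode: M ≅ I[1,3], I[1,5], I[2,2], I[2,4], I[5,5]^2. HN layers by μ_θ (5 steps, strictly decreasing):
  μ^(1)=13; μ^(2)=5/2; μ^(3)=9/5; μ^(4)=-1; μ^(5)=-15

((0, 0, 1, 0, 0); (1, 1, 1, 1, 0); (1, 1, 1, 1, 1); (0, 0, 0, 0, 2); (0, 2, 0, 0, 0))


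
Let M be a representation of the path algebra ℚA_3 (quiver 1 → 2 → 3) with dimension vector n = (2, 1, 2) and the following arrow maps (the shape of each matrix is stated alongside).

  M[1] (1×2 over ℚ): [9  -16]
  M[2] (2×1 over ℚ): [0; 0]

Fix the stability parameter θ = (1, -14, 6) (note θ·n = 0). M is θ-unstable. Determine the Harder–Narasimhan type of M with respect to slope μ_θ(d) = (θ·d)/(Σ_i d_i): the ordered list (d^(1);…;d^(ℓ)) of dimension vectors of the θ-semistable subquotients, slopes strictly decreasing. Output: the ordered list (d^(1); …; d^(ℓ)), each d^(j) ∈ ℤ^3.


Barcode: M ≅ I[1,1], I[1,2], I[3,3]^2. HN layers by μ_θ (3 steps, strictly decreasing):
  μ^(1)=6; μ^(2)=1; μ^(3)=-13/2

((0, 0, 2); (1, 0, 0); (1, 1, 0))


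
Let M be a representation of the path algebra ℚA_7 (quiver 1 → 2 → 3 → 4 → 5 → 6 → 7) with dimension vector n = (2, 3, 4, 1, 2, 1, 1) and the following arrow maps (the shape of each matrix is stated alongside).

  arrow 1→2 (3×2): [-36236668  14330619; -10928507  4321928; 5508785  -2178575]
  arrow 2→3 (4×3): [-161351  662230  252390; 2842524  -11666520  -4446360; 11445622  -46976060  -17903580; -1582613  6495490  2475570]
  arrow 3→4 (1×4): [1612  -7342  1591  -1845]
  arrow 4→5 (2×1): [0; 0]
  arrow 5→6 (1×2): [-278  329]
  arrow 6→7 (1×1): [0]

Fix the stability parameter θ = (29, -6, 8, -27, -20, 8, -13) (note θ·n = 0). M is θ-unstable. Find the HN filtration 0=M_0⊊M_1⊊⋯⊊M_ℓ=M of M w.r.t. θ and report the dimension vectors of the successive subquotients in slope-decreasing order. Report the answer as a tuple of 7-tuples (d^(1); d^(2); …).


Interval decomposition of M: I[1,2], I[1,4], I[2,2], I[3,3]^3, I[5,5], I[5,6], I[7,7].
HN type (ℓ=6): μ^(1)=23/2; μ^(2)=8; μ^(3)=1; μ^(4)=-6; μ^(5)=-13; μ^(6)=-20

((1, 1, 0, 0, 0, 0, 0); (0, 0, 3, 0, 0, 1, 0); (1, 1, 1, 1, 0, 0, 0); (0, 1, 0, 0, 0, 0, 0); (0, 0, 0, 0, 0, 0, 1); (0, 0, 0, 0, 2, 0, 0))


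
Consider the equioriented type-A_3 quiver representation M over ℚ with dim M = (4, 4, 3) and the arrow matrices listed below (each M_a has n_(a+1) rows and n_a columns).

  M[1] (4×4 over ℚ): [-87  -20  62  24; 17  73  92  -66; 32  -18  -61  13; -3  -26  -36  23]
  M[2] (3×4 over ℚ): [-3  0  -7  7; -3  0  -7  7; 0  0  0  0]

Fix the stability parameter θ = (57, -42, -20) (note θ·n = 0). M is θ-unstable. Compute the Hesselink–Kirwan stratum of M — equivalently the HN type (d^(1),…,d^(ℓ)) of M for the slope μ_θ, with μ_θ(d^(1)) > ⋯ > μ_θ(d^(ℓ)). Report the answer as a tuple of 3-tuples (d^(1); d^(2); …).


Barcode: M ≅ I[1,2]^3, I[1,3], I[3,3]^2. HN layers by μ_θ (3 steps, strictly decreasing):
  μ^(1)=15/2; μ^(2)=-5/3; μ^(3)=-20

((3, 3, 0); (1, 1, 1); (0, 0, 2))
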